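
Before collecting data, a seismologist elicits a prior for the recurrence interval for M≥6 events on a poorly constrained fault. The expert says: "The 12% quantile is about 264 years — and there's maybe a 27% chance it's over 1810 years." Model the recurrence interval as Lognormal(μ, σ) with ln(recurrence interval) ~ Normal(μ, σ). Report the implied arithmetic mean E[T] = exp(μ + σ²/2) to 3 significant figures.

If T ~ Lognormal(μ,σ) then ln T ~ Normal(μ,σ), so the p-quantile of ln T is μ + z_p·σ.
ln(264) = 5.576 and ln(1810) = 7.501; z_{0.12} = -1.175, z_{0.73} = 0.6128.
σ = (7.501 − 5.576)/(0.6128 − (-1.175)) = 1.077.
μ = 5.576 − (-1.175)·1.077 = 6.841.
E[T] = exp(μ + σ²/2) = exp(6.841 + 0.5798) = 1670 years.

E[T] ≈ 1670 years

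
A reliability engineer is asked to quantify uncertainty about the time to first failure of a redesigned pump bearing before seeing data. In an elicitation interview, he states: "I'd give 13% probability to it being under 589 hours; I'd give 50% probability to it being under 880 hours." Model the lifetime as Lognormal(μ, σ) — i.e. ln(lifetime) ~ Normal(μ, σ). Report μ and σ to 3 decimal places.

If T ~ Lognormal(μ,σ) then ln T ~ Normal(μ,σ), so the p-quantile of ln T is μ + z_p·σ.
ln(589) = 6.378 and ln(880) = 6.78; z_{0.13} = -1.126, z_{0.5} = 0.
σ = (6.78 − 6.378)/(0 − (-1.126)) = 0.356.
μ = 6.378 − (-1.126)·0.356 = 6.780.

μ ≈ 6.780, σ ≈ 0.356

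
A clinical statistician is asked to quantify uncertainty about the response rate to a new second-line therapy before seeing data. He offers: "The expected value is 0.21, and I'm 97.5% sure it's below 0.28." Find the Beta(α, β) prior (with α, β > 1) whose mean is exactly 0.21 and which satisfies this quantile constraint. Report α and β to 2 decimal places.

α ≈ 30.18, β ≈ 113.54

With mean 0.21 fixed, write α = 0.21s, β = 0.79s where s = α+β.
Need P(θ < 0.28) = 0.975 under Beta(0.21s, 0.79s). Normal approximation: (q−m)/√(m(1−m)/s) ≈ z_{0.975} = 1.96, so s ≈ 0.21·0.79·(1.96)²/(0.28−0.21)² = 130.1.
At s = 130.1: P(θ<0.28) ≈ 0.969. Adjusting to match 0.975 gives s ≈ 143.72.
So α = 0.21·143.72 ≈ 30.18, β = 0.79·143.72 ≈ 113.54.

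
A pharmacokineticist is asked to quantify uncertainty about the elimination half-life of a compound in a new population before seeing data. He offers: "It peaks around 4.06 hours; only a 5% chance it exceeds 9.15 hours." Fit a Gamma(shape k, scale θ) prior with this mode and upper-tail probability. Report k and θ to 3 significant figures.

Gamma(k,θ) with k>1 has mode (k−1)θ, so θ = 4.06/(k−1).
Need P(X < 9.15) = 0.95 with θ tied to k this way. Start at k = 2, θ = 4.06: P(X<9.15) ≈ 0.658.
Too low — raise k to concentrate. Iterating converges to k ≈ 5.16.
Then θ = 4.06/(5.16−1) ≈ 0.976.

k ≈ 5.16, θ ≈ 0.976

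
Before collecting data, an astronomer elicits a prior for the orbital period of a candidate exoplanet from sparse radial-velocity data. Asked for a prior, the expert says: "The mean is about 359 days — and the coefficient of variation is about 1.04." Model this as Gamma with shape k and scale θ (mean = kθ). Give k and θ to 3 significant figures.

k ≈ 0.925, θ ≈ 388

For Gamma(k, scale θ): mean = kθ, variance = kθ², so CV = 1/√k.
CV = 1.04, hence k = 1/CV² = 0.925.
Then θ = mean/k = 359/0.925 = 388.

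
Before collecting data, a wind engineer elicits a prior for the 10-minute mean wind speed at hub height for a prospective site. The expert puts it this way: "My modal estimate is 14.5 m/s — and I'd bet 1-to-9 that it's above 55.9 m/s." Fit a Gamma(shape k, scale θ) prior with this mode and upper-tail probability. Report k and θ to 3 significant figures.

Gamma(k,θ) with k>1 has mode (k−1)θ, so θ = 14.5/(k−1).
Need P(X < 55.9) = 0.9 with θ tied to k this way. Start at k = 2, θ = 14.5: P(X<55.9) ≈ 0.897.
Too low — raise k to concentrate. Iterating converges to k ≈ 2.01.
Then θ = 14.5/(2.01−1) ≈ 14.3.

k ≈ 2.01, θ ≈ 14.3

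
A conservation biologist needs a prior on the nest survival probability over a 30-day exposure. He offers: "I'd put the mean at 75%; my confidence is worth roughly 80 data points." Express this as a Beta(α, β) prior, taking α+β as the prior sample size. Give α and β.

α = 60, β = 20

Under the effective-sample-size interpretation, Beta(α, β) has prior mean α/(α+β) and prior sample size α+β.
So α+β = 80 and α/(α+β) = 0.75, giving α = 0.75·80 = 60 and β = 80 − 60 = 20.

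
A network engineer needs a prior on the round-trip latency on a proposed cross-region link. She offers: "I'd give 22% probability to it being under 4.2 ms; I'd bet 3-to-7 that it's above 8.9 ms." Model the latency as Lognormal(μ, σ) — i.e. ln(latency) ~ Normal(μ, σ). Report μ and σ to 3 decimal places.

If T ~ Lognormal(μ,σ) then ln T ~ Normal(μ,σ), so the p-quantile of ln T is μ + z_p·σ.
ln(4.2) = 1.435 and ln(8.9) = 2.186; z_{0.22} = -0.7722, z_{0.7} = 0.5244.
σ = (2.186 − 1.435)/(0.5244 − (-0.7722)) = 0.579.
μ = 1.435 − (-0.7722)·0.579 = 1.882.

μ ≈ 1.882, σ ≈ 0.579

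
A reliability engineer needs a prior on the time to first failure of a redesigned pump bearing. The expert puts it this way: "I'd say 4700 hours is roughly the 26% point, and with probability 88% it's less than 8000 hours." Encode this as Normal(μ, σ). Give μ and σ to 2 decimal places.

For Normal(μ,σ), the p-quantile is μ + z_p·σ. Here z_{0.26} = -0.6433, z_{0.88} = 1.175.
So 4700 = μ − 0.6433σ and 8000 = μ + 1.175σ.
Subtracting: σ = (8000 − 4700)/(1.175 − (-0.6433)) = 1814.85.
Then μ = 4700 − (-0.6433)·1814.85 = 5867.58.

μ = 5867.58, σ = 1814.85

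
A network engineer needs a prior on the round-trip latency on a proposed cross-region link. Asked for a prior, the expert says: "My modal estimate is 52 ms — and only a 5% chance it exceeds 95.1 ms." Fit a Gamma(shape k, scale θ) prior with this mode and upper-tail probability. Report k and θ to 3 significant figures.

k ≈ 8.64, θ ≈ 6.8

Gamma(k,θ) with k>1 has mode (k−1)θ, so θ = 52/(k−1).
Need P(X < 95.1) = 0.95 with θ tied to k this way. Start at k = 2, θ = 52: P(X<95.1) ≈ 0.546.
Too low — raise k to concentrate. Iterating converges to k ≈ 8.64.
Then θ = 52/(8.64−1) ≈ 6.8.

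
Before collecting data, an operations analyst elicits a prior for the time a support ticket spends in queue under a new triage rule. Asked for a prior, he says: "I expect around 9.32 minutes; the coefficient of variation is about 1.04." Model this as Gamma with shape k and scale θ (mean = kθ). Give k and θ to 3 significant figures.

For Gamma(k, scale θ): mean = kθ, variance = kθ², so CV = 1/√k.
CV = 1.04, hence k = 1/CV² = 0.925.
Then θ = mean/k = 9.32/0.925 = 10.1.

k ≈ 0.925, θ ≈ 10.1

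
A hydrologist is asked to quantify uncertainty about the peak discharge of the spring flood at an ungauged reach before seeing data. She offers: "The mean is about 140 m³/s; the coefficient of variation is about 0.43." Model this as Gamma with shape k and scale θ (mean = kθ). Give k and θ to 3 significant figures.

k ≈ 5.41, θ ≈ 25.9

For Gamma(k, scale θ): mean = kθ, variance = kθ², so CV = 1/√k.
CV = 0.43, hence k = 1/CV² = 5.41.
Then θ = mean/k = 140/5.41 = 25.9.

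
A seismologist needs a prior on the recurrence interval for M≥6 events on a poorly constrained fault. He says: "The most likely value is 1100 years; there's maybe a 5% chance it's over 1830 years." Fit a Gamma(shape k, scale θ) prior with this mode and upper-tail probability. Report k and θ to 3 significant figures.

k ≈ 11.8, θ ≈ 102

Gamma(k,θ) with k>1 has mode (k−1)θ, so θ = 1100/(k−1).
Need P(X < 1830) = 0.95 with θ tied to k this way. Start at k = 2, θ = 1100: P(X<1830) ≈ 0.495.
Too low — raise k to concentrate. Iterating converges to k ≈ 11.8.
Then θ = 1100/(11.8−1) ≈ 102.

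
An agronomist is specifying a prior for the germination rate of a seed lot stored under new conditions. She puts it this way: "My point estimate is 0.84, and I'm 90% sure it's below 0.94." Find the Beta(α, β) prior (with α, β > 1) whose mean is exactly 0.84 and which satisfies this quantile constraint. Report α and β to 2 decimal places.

With mean 0.84 fixed, write α = 0.84s, β = 0.16s where s = α+β.
Need P(θ < 0.94) = 0.9 under Beta(0.84s, 0.16s). Normal approximation: (q−m)/√(m(1−m)/s) ≈ z_{0.9} = 1.28, so s ≈ 0.84·0.16·(1.28)²/(0.94−0.84)² = 22.1.
At s = 22.1: P(θ<0.94) ≈ 0.934. Adjusting to match 0.9 gives s ≈ 17.06.
So α = 0.84·17.06 ≈ 14.33, β = 0.16·17.06 ≈ 2.73.

α ≈ 14.33, β ≈ 2.73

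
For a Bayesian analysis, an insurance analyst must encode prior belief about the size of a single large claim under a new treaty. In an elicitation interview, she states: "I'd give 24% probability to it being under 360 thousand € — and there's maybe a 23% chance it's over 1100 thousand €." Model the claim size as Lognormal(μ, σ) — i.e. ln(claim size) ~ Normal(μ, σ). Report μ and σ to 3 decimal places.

μ ≈ 6.432, σ ≈ 0.773

If T ~ Lognormal(μ,σ) then ln T ~ Normal(μ,σ), so the p-quantile of ln T is μ + z_p·σ.
ln(360) = 5.886 and ln(1100) = 7.003; z_{0.24} = -0.7063, z_{0.77} = 0.7388.
σ = (7.003 − 5.886)/(0.7388 − (-0.7063)) = 0.773.
μ = 5.886 − (-0.7063)·0.773 = 6.432.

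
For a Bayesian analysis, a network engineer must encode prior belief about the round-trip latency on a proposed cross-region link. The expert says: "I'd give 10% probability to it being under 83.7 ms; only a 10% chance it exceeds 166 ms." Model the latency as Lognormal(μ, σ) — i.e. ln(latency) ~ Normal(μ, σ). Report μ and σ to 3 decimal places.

μ ≈ 4.770, σ ≈ 0.267

If T ~ Lognormal(μ,σ) then ln T ~ Normal(μ,σ), so the p-quantile of ln T is μ + z_p·σ.
ln(83.7) = 4.427 and ln(166) = 5.112; z_{0.1} = -1.282, z_{0.9} = 1.282.
σ = (5.112 − 4.427)/(1.282 − (-1.282)) = 0.267.
μ = 4.427 − (-1.282)·0.267 = 4.770.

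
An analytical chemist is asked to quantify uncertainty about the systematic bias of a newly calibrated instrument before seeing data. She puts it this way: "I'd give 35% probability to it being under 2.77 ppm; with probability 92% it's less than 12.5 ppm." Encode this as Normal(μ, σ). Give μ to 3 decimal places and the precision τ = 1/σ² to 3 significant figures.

The p-quantile of Normal(μ,σ) is μ + z_p·σ, with z_{0.35} = -0.3853 and z_{0.92} = 1.405.
Eliminate σ: μ = (z₂·x₁ − z₁·x₂)/(z₂ − z₁) = (1.405·2.77 − (-0.3853)·12.5)/1.79 = 4.864.
Then σ = (x₂ − x₁)/(z₂ − z₁) = (12.5 − 2.77)/1.79 = 5.435.
Precision τ = 1/σ² = 1/5.435² = 0.0339.

μ = 4.864, τ = 0.0339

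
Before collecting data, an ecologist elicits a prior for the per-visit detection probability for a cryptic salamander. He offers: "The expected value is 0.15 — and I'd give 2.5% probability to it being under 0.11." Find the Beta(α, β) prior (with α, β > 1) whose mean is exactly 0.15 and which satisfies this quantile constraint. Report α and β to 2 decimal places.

α ≈ 40.44, β ≈ 229.17

With mean 0.15 fixed, write α = 0.15s, β = 0.85s where s = α+β.
Need P(θ < 0.11) = 0.025 under Beta(0.15s, 0.85s). Normal approximation: (q−m)/√(m(1−m)/s) ≈ z_{0.025} = -1.96, so s ≈ 0.15·0.85·(-1.96)²/(0.11−0.15)² = 306.1.
At s = 306.1: P(θ<0.11) ≈ 0.018. Adjusting to match 0.025 gives s ≈ 269.61.
So α = 0.15·269.61 ≈ 40.44, β = 0.85·269.61 ≈ 229.17.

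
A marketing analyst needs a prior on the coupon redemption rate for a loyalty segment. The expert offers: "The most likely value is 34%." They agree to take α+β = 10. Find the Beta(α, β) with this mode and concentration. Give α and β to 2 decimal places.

α = 3.72, β = 6.28

For α,β > 1 the Beta mode is (α−1)/(α+β−2). With α+β = 10, the mode is (α−1)/8.
Set (α−1)/8 = 0.34 → α = 1 + 0.34·8 = 3.72.
β = 10 − α = 6.28.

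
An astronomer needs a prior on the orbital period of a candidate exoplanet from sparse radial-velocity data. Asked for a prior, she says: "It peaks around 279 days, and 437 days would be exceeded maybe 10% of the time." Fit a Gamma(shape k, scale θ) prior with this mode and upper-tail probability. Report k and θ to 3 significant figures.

k ≈ 10.3, θ ≈ 30

Gamma(k,θ) with k>1 has mode (k−1)θ, so θ = 279/(k−1).
Need P(X < 437) = 0.9 with θ tied to k this way. Start at k = 2, θ = 279: P(X<437) ≈ 0.464.
Too low — raise k to concentrate. Iterating converges to k ≈ 10.3.
Then θ = 279/(10.3−1) ≈ 30.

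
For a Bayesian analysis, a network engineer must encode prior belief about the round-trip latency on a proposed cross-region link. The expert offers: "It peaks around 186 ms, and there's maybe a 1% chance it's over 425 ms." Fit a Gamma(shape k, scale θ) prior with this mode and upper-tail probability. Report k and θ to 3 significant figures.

Gamma(k,θ) with k>1 has mode (k−1)θ, so θ = 186/(k−1).
Need P(X < 425) = 0.99 with θ tied to k this way. Start at k = 2, θ = 186: P(X<425) ≈ 0.666.
Too low — raise k to concentrate. Iterating converges to k ≈ 8.01.
Then θ = 186/(8.01−1) ≈ 26.5.

k ≈ 8.01, θ ≈ 26.5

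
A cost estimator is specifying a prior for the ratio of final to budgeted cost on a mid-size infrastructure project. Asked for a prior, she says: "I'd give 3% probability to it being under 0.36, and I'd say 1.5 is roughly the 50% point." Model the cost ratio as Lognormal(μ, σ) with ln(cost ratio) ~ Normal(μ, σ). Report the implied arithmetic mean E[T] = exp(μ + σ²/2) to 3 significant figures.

E[T] ≈ 2

If T ~ Lognormal(μ,σ) then ln T ~ Normal(μ,σ), so the p-quantile of ln T is μ + z_p·σ.
ln(0.36) = -1.022 and ln(1.5) = 0.4055; z_{0.03} = -1.881, z_{0.5} = 0.
σ = (0.4055 − -1.022)/(0 − (-1.881)) = 0.759.
μ = -1.022 − (-1.881)·0.759 = 0.405.
E[T] = exp(μ + σ²/2) = exp(0.405 + 0.2879) = 2.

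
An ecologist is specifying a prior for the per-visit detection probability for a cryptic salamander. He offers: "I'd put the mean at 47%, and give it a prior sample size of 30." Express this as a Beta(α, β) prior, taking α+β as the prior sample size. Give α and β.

α = 14.1, β = 15.9

Under the effective-sample-size interpretation, Beta(α, β) has prior mean α/(α+β) and prior sample size α+β.
So α+β = 30 and α/(α+β) = 0.47, giving α = 0.47·30 = 14.1 and β = 30 − 14.1 = 15.9.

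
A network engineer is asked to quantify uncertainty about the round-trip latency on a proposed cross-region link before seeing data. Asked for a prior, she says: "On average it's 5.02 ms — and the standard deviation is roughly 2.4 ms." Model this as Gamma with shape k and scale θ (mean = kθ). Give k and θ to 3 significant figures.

For Gamma(k, scale θ): mean = kθ, variance = kθ², so CV = 1/√k.
CV = SD/mean = 2.4/5.02 = 0.4781, hence k = 1/CV² = 4.38.
Then θ = mean/k = 5.02/4.38 = 1.15.

k ≈ 4.38, θ ≈ 1.15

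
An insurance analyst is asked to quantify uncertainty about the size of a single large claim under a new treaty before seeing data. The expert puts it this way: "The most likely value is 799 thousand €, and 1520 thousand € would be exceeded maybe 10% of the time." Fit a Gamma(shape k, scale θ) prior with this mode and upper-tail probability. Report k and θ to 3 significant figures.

Gamma(k,θ) with k>1 has mode (k−1)θ, so θ = 799/(k−1).
Need P(X < 1520) = 0.9 with θ tied to k this way. Start at k = 2, θ = 799: P(X<1520) ≈ 0.567.
Too low — raise k to concentrate. Iterating converges to k ≈ 5.62.
Then θ = 799/(5.62−1) ≈ 173.

k ≈ 5.62, θ ≈ 173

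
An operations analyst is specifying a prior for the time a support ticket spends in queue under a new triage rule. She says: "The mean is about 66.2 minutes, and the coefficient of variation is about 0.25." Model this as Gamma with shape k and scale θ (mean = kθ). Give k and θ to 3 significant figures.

For Gamma(k, scale θ): mean = kθ, variance = kθ², so CV = 1/√k.
CV = 0.25, hence k = 1/CV² = 16.
Then θ = mean/k = 66.2/16 = 4.14.

k ≈ 16, θ ≈ 4.14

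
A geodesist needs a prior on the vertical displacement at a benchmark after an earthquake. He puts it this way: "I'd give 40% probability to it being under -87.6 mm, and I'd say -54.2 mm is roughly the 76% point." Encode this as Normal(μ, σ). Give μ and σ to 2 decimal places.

μ = -78.78, σ = 34.80

For Normal(μ,σ), the p-quantile is μ + z_p·σ. Here z_{0.4} = -0.2533, z_{0.76} = 0.7063.
So -87.6 = μ − 0.2533σ and -54.2 = μ + 0.7063σ.
Subtracting: σ = (-54.2 − -87.6)/(0.7063 − (-0.2533)) = 34.80.
Then μ = -87.6 − (-0.2533)·34.80 = -78.78.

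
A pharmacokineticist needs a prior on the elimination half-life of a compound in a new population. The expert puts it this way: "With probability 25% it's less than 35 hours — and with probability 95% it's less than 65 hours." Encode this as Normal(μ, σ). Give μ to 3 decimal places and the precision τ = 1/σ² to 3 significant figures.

μ = 43.724, τ = 0.00598

The p-quantile of Normal(μ,σ) is μ + z_p·σ, with z_{0.25} = -0.6745 and z_{0.95} = 1.645.
Eliminate σ: μ = (z₂·x₁ − z₁·x₂)/(z₂ − z₁) = (1.645·35 − (-0.6745)·65)/2.319 = 43.724.
Then σ = (x₂ − x₁)/(z₂ − z₁) = (65 − 35)/2.319 = 12.935.
Precision τ = 1/σ² = 1/12.93² = 0.00598.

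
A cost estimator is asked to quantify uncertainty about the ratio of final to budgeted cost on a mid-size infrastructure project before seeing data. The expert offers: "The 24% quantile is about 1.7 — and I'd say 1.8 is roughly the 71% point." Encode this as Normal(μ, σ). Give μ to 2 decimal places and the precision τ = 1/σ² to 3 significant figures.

μ = 1.76, τ = 159

The p-quantile of Normal(μ,σ) is μ + z_p·σ, with z_{0.24} = -0.7063 and z_{0.71} = 0.5534.
Eliminate σ: μ = (z₂·x₁ − z₁·x₂)/(z₂ − z₁) = (0.5534·1.7 − (-0.7063)·1.8)/1.26 = 1.76.
Then σ = (x₂ − x₁)/(z₂ − z₁) = (1.8 − 1.7)/1.26 = 0.08.
Precision τ = 1/σ² = 1/0.07938² = 159.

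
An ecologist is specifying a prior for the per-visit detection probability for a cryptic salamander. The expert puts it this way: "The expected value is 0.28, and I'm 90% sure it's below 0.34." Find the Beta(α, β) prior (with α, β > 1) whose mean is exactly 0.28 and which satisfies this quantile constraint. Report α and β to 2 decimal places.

α ≈ 26.47, β ≈ 68.07

With mean 0.28 fixed, write α = 0.28s, β = 0.72s where s = α+β.
Need P(θ < 0.34) = 0.9 under Beta(0.28s, 0.72s). Normal approximation: (q−m)/√(m(1−m)/s) ≈ z_{0.9} = 1.28, so s ≈ 0.28·0.72·(1.28)²/(0.34−0.28)² = 92.0.
At s = 92.0: P(θ<0.34) ≈ 0.897. Adjusting to match 0.9 gives s ≈ 94.54.
So α = 0.28·94.54 ≈ 26.47, β = 0.72·94.54 ≈ 68.07.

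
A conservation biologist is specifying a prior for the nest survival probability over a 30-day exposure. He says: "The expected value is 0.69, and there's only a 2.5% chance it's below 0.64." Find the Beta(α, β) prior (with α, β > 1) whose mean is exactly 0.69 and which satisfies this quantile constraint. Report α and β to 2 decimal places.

α ≈ 235.59, β ≈ 105.85

With mean 0.69 fixed, write α = 0.69s, β = 0.31s where s = α+β.
Need P(θ < 0.64) = 0.025 under Beta(0.69s, 0.31s). Normal approximation: (q−m)/√(m(1−m)/s) ≈ z_{0.025} = -1.96, so s ≈ 0.69·0.31·(-1.96)²/(0.64−0.69)² = 328.7.
At s = 328.7: P(θ<0.64) ≈ 0.027. Adjusting to match 0.025 gives s ≈ 341.44.
So α = 0.69·341.44 ≈ 235.59, β = 0.31·341.44 ≈ 105.85.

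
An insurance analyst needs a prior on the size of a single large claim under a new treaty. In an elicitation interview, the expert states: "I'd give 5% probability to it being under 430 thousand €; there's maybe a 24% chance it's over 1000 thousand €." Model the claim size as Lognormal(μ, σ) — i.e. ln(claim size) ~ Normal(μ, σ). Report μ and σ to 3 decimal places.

μ ≈ 6.654, σ ≈ 0.359

If T ~ Lognormal(μ,σ) then ln T ~ Normal(μ,σ), so the p-quantile of ln T is μ + z_p·σ.
ln(430) = 6.064 and ln(1000) = 6.908; z_{0.05} = -1.645, z_{0.76} = 0.7063.
σ = (6.908 − 6.064)/(0.7063 − (-1.645)) = 0.359.
μ = 6.064 − (-1.645)·0.359 = 6.654.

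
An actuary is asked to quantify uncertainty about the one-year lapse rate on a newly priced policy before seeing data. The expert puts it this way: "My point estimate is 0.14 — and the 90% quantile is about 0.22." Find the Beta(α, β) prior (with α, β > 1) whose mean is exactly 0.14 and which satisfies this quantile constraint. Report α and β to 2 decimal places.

With mean 0.14 fixed, write α = 0.14s, β = 0.86s where s = α+β.
Need P(θ < 0.22) = 0.9 under Beta(0.14s, 0.86s). Normal approximation: (q−m)/√(m(1−m)/s) ≈ z_{0.9} = 1.28, so s ≈ 0.14·0.86·(1.28)²/(0.22−0.14)² = 30.9.
At s = 30.9: P(θ<0.22) ≈ 0.893. Adjusting to match 0.9 gives s ≈ 33.30.
So α = 0.14·33.30 ≈ 4.66, β = 0.86·33.30 ≈ 28.64.

α ≈ 4.66, β ≈ 28.64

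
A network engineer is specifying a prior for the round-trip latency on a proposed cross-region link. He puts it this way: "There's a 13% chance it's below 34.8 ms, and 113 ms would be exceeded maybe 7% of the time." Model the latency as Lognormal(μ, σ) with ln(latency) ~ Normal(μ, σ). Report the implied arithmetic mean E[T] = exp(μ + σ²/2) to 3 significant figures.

E[T] ≈ 64.2 ms

If T ~ Lognormal(μ,σ) then ln T ~ Normal(μ,σ), so the p-quantile of ln T is μ + z_p·σ.
ln(34.8) = 3.55 and ln(113) = 4.727; z_{0.13} = -1.126, z_{0.93} = 1.476.
σ = (4.727 − 3.55)/(1.476 − (-1.126)) = 0.453.
μ = 3.55 − (-1.126)·0.453 = 4.059.
E[T] = exp(μ + σ²/2) = exp(4.059 + 0.1024) = 64.2 ms.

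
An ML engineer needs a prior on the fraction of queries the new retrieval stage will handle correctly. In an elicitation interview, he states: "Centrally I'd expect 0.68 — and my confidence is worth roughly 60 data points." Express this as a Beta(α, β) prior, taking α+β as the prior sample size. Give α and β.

α = 40.8, β = 19.2

Under the effective-sample-size interpretation, Beta(α, β) has prior mean α/(α+β) and prior sample size α+β.
So α+β = 60 and α/(α+β) = 0.68, giving α = 0.68·60 = 40.8 and β = 60 − 40.8 = 19.2.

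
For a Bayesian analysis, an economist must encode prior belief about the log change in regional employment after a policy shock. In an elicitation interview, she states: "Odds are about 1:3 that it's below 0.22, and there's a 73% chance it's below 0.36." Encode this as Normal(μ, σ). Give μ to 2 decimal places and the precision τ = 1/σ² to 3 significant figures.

μ = 0.29, τ = 84.5

The p-quantile of Normal(μ,σ) is μ + z_p·σ, with z_{0.25} = -0.6745 and z_{0.73} = 0.6128.
Eliminate σ: μ = (z₂·x₁ − z₁·x₂)/(z₂ − z₁) = (0.6128·0.22 − (-0.6745)·0.36)/1.287 = 0.29.
Then σ = (x₂ − x₁)/(z₂ − z₁) = (0.36 − 0.22)/1.287 = 0.11.
Precision τ = 1/σ² = 1/0.1088² = 84.5.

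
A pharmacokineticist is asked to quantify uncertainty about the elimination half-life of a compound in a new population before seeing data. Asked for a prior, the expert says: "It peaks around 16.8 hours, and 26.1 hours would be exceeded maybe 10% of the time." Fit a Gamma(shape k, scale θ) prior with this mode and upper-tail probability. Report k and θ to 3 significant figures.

Gamma(k,θ) with k>1 has mode (k−1)θ, so θ = 16.8/(k−1).
Need P(X < 26.1) = 0.9 with θ tied to k this way. Start at k = 2, θ = 16.8: P(X<26.1) ≈ 0.460.
Too low — raise k to concentrate. Iterating converges to k ≈ 10.6.
Then θ = 16.8/(10.6−1) ≈ 1.74.

k ≈ 10.6, θ ≈ 1.74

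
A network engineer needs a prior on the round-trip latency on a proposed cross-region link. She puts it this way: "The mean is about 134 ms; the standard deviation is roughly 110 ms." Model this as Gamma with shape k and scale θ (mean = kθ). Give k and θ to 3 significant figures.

For Gamma(k, scale θ): mean = kθ, variance = kθ², so CV = 1/√k.
CV = SD/mean = 110/134 = 0.8209, hence k = 1/CV² = 1.48.
Then θ = mean/k = 134/1.48 = 90.3.

k ≈ 1.48, θ ≈ 90.3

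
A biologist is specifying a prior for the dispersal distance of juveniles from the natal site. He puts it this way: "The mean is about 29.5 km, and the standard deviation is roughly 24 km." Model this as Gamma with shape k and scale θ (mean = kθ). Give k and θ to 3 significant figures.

k ≈ 1.51, θ ≈ 19.5

For Gamma(k, scale θ): mean = kθ, variance = kθ², so CV = 1/√k.
CV = SD/mean = 24/29.5 = 0.8136, hence k = 1/CV² = 1.51.
Then θ = mean/k = 29.5/1.51 = 19.5.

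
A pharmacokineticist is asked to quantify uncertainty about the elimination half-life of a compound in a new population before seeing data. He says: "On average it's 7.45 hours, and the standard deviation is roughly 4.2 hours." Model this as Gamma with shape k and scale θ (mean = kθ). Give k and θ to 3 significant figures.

For Gamma(k, scale θ): mean = kθ, variance = kθ², so CV = 1/√k.
CV = SD/mean = 4.2/7.45 = 0.5638, hence k = 1/CV² = 3.15.
Then θ = mean/k = 7.45/3.15 = 2.37.

k ≈ 3.15, θ ≈ 2.37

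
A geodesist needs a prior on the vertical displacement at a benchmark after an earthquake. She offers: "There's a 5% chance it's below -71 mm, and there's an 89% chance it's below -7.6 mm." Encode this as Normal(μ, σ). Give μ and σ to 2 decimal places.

For Normal(μ,σ), the p-quantile is μ + z_p·σ. Here z_{0.05} = -1.645, z_{0.89} = 1.227.
So -71 = μ − 1.645σ and -7.6 = μ + 1.227σ.
Subtracting: σ = (-7.6 − -71)/(1.227 − (-1.645)) = 22.08.
Then μ = -71 − (-1.645)·22.08 = -34.68.

μ = -34.68, σ = 22.08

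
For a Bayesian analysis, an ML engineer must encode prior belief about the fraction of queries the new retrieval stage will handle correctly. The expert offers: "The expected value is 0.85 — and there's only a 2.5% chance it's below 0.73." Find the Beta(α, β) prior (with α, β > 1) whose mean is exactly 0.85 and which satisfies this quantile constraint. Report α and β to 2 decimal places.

α ≈ 36.28, β ≈ 6.40

With mean 0.85 fixed, write α = 0.85s, β = 0.15s where s = α+β.
Need P(θ < 0.73) = 0.025 under Beta(0.85s, 0.15s). Normal approximation: (q−m)/√(m(1−m)/s) ≈ z_{0.025} = -1.96, so s ≈ 0.85·0.15·(-1.96)²/(0.73−0.85)² = 34.0.
At s = 34.0: P(θ<0.73) ≈ 0.038. Adjusting to match 0.025 gives s ≈ 42.68.
So α = 0.85·42.68 ≈ 36.28, β = 0.15·42.68 ≈ 6.40.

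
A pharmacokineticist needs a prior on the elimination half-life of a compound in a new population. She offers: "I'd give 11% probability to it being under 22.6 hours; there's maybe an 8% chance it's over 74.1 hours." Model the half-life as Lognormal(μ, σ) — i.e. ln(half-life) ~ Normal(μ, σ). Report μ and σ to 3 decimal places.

μ ≈ 3.671, σ ≈ 0.451

If T ~ Lognormal(μ,σ) then ln T ~ Normal(μ,σ), so the p-quantile of ln T is μ + z_p·σ.
ln(22.6) = 3.118 and ln(74.1) = 4.305; z_{0.11} = -1.227, z_{0.92} = 1.405.
σ = (4.305 − 3.118)/(1.405 − (-1.227)) = 0.451.
μ = 3.118 − (-1.227)·0.451 = 3.671.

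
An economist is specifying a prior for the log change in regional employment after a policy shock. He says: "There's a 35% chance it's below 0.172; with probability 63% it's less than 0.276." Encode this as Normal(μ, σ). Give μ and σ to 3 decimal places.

The p-quantile of Normal(μ,σ) is μ + z_p·σ, with z_{0.35} = -0.3853 and z_{0.63} = 0.3319.
Eliminate σ: μ = (z₂·x₁ − z₁·x₂)/(z₂ − z₁) = (0.3319·0.172 − (-0.3853)·0.276)/0.7172 = 0.228.
Then σ = (x₂ − x₁)/(z₂ − z₁) = (0.276 − 0.172)/0.7172 = 0.145.

μ = 0.228, σ = 0.145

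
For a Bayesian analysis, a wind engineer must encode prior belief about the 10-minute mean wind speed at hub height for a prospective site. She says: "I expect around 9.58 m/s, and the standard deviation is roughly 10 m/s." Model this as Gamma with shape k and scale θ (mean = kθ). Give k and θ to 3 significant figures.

k ≈ 0.918, θ ≈ 10.4

For Gamma(k, scale θ): mean = kθ, variance = kθ², so CV = 1/√k.
CV = SD/mean = 10/9.58 = 1.044, hence k = 1/CV² = 0.918.
Then θ = mean/k = 9.58/0.918 = 10.4.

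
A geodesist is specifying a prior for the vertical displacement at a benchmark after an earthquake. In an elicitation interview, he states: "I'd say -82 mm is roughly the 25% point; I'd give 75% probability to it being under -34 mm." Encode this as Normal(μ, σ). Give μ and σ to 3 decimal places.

μ = -58.000, σ = 35.582

For Normal(μ,σ), the p-quantile is μ + z_p·σ. Here z_{0.25} = -0.6745, z_{0.75} = 0.6745.
So -82 = μ − 0.6745σ and -34 = μ + 0.6745σ.
Subtracting: σ = (-34 − -82)/(0.6745 − (-0.6745)) = 35.582.
Then μ = -82 − (-0.6745)·35.582 = -58.000.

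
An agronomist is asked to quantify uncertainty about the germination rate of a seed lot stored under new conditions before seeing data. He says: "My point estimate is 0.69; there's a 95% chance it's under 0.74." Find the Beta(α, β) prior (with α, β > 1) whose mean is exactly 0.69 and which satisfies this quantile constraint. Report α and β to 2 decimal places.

α ≈ 152.96, β ≈ 68.72

With mean 0.69 fixed, write α = 0.69s, β = 0.31s where s = α+β.
Need P(θ < 0.74) = 0.95 under Beta(0.69s, 0.31s). Normal approximation: (q−m)/√(m(1−m)/s) ≈ z_{0.95} = 1.64, so s ≈ 0.69·0.31·(1.64)²/(0.74−0.69)² = 231.5.
At s = 231.5: P(θ<0.74) ≈ 0.954. Adjusting to match 0.95 gives s ≈ 221.68.
So α = 0.69·221.68 ≈ 152.96, β = 0.31·221.68 ≈ 68.72.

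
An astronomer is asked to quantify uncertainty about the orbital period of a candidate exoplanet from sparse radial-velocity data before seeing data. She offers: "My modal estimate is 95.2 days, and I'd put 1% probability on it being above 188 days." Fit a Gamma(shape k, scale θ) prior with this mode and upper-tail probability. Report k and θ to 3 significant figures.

Gamma(k,θ) with k>1 has mode (k−1)θ, so θ = 95.2/(k−1).
Need P(X < 188) = 0.99 with θ tied to k this way. Start at k = 2, θ = 95.2: P(X<188) ≈ 0.587.
Too low — raise k to concentrate. Iterating converges to k ≈ 11.6.
Then θ = 95.2/(11.6−1) ≈ 8.95.

k ≈ 11.6, θ ≈ 8.95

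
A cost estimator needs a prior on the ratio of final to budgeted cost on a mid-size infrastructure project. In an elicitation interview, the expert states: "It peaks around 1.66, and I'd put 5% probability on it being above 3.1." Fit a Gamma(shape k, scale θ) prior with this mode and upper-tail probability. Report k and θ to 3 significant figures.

k ≈ 8.13, θ ≈ 0.233

Gamma(k,θ) with k>1 has mode (k−1)θ, so θ = 1.66/(k−1).
Need P(X < 3.1) = 0.95 with θ tied to k this way. Start at k = 2, θ = 1.66: P(X<3.1) ≈ 0.557.
Too low — raise k to concentrate. Iterating converges to k ≈ 8.13.
Then θ = 1.66/(8.13−1) ≈ 0.233.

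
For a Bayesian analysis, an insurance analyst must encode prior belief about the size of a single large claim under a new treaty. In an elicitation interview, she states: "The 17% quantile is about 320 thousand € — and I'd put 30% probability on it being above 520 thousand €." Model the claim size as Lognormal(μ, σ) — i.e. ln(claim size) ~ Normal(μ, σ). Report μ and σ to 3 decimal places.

If T ~ Lognormal(μ,σ) then ln T ~ Normal(μ,σ), so the p-quantile of ln T is μ + z_p·σ.
ln(320) = 5.768 and ln(520) = 6.254; z_{0.17} = -0.9542, z_{0.7} = 0.5244.
σ = (6.254 − 5.768)/(0.5244 − (-0.9542)) = 0.328.
μ = 5.768 − (-0.9542)·0.328 = 6.082.

μ ≈ 6.082, σ ≈ 0.328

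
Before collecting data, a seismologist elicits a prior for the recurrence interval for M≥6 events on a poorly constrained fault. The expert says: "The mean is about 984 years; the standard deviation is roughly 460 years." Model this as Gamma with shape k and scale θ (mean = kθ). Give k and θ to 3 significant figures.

k ≈ 4.58, θ ≈ 215

For Gamma(k, scale θ): mean = kθ, variance = kθ², so CV = 1/√k.
CV = SD/mean = 460/984 = 0.4675, hence k = 1/CV² = 4.58.
Then θ = mean/k = 984/4.58 = 215.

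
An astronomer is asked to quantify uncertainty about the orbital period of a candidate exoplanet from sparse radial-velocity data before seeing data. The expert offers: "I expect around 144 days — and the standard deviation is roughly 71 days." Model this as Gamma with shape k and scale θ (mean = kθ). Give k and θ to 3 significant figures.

For Gamma(k, scale θ): mean = kθ, variance = kθ², so CV = 1/√k.
CV = SD/mean = 71/144 = 0.4931, hence k = 1/CV² = 4.11.
Then θ = mean/k = 144/4.11 = 35.

k ≈ 4.11, θ ≈ 35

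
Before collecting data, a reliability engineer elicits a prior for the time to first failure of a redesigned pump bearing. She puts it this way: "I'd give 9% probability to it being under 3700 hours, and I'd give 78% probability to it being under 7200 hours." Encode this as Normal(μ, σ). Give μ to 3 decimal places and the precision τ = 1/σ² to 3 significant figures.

For Normal(μ,σ), the p-quantile is μ + z_p·σ. Here z_{0.09} = -1.341, z_{0.78} = 0.7722.
So 3700 = μ − 1.341σ and 7200 = μ + 0.7722σ.
Subtracting: σ = (7200 − 3700)/(0.7722 − (-1.341)) = 1656.453.
Then μ = 3700 − (-1.341)·1656.453 = 5920.898.
Precision τ = 1/σ² = 1/1656² = 3.64e-07.

μ = 5920.898, τ = 3.64e-07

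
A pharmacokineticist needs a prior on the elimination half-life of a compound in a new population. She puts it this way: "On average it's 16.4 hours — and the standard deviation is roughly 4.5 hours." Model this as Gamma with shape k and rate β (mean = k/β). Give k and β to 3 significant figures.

For Gamma(k, rate β): mean = k/β, variance = k/β², so CV = 1/√k.
CV = SD/mean = 4.5/16.4 = 0.2744, hence k = 1/CV² = 13.3.
Then β = k/mean = 13.3/16.4 = 0.81.

k ≈ 13.3, β ≈ 0.81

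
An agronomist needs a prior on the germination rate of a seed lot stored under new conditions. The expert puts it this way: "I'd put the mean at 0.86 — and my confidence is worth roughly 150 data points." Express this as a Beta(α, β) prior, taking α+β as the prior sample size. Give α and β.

α = 129, β = 21

Under the effective-sample-size interpretation, Beta(α, β) has prior mean α/(α+β) and prior sample size α+β.
So α+β = 150 and α/(α+β) = 0.86, giving α = 0.86·150 = 129 and β = 150 − 129 = 21.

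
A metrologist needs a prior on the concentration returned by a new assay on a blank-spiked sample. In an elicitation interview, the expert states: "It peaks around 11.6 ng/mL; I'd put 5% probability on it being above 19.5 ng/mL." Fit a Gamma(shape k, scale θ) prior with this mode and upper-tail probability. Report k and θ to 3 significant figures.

Gamma(k,θ) with k>1 has mode (k−1)θ, so θ = 11.6/(k−1).
Need P(X < 19.5) = 0.95 with θ tied to k this way. Start at k = 2, θ = 11.6: P(X<19.5) ≈ 0.501.
Too low — raise k to concentrate. Iterating converges to k ≈ 11.4.
Then θ = 11.6/(11.4−1) ≈ 1.12.

k ≈ 11.4, θ ≈ 1.12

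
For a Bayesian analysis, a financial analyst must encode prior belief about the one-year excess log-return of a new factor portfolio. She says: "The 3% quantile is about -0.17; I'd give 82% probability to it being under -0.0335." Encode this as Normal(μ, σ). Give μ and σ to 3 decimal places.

μ = -0.078, σ = 0.049

The p-quantile of Normal(μ,σ) is μ + z_p·σ, with z_{0.03} = -1.881 and z_{0.82} = 0.9154.
Eliminate σ: μ = (z₂·x₁ − z₁·x₂)/(z₂ − z₁) = (0.9154·-0.17 − (-1.881)·-0.0335)/2.796 = -0.078.
Then σ = (x₂ − x₁)/(z₂ − z₁) = (-0.0335 − -0.17)/2.796 = 0.049.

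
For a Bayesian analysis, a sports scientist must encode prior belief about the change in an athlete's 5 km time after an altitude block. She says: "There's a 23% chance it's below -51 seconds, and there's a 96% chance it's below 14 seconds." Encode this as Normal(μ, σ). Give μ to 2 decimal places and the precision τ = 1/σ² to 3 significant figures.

The p-quantile of Normal(μ,σ) is μ + z_p·σ, with z_{0.23} = -0.7388 and z_{0.96} = 1.751.
Eliminate σ: μ = (z₂·x₁ − z₁·x₂)/(z₂ − z₁) = (1.751·-51 − (-0.7388)·14)/2.49 = -31.71.
Then σ = (x₂ − x₁)/(z₂ − z₁) = (14 − -51)/2.49 = 26.11.
Precision τ = 1/σ² = 1/26.11² = 0.00147.

μ = -31.71, τ = 0.00147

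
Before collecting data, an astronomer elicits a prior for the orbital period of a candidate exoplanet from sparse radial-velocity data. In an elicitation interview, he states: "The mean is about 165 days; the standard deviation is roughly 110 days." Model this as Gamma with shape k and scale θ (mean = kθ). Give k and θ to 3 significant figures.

k ≈ 2.25, θ ≈ 73.3

For Gamma(k, scale θ): mean = kθ, variance = kθ², so CV = 1/√k.
CV = SD/mean = 110/165 = 0.6667, hence k = 1/CV² = 2.25.
Then θ = mean/k = 165/2.25 = 73.3.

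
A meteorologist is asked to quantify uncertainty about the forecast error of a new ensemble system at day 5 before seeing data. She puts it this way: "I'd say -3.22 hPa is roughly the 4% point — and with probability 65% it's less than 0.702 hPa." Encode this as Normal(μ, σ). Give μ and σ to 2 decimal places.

μ = -0.01, σ = 1.84

The p-quantile of Normal(μ,σ) is μ + z_p·σ, with z_{0.04} = -1.751 and z_{0.65} = 0.3853.
Eliminate σ: μ = (z₂·x₁ − z₁·x₂)/(z₂ − z₁) = (0.3853·-3.22 − (-1.751)·0.702)/2.136 = -0.01.
Then σ = (x₂ − x₁)/(z₂ − z₁) = (0.702 − -3.22)/2.136 = 1.84.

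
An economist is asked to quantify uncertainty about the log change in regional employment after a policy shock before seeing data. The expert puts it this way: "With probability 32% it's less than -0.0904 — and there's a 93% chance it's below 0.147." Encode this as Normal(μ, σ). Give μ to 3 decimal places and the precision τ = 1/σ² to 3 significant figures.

μ = -0.033, τ = 67

The p-quantile of Normal(μ,σ) is μ + z_p·σ, with z_{0.32} = -0.4677 and z_{0.93} = 1.476.
Eliminate σ: μ = (z₂·x₁ − z₁·x₂)/(z₂ − z₁) = (1.476·-0.0904 − (-0.4677)·0.147)/1.943 = -0.033.
Then σ = (x₂ − x₁)/(z₂ − z₁) = (0.147 − -0.0904)/1.943 = 0.122.
Precision τ = 1/σ² = 1/0.1222² = 67.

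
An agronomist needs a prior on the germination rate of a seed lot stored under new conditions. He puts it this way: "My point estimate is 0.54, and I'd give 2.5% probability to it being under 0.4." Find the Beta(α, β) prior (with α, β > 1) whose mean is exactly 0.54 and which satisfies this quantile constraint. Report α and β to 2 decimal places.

With mean 0.54 fixed, write α = 0.54s, β = 0.46s where s = α+β.
Need P(θ < 0.4) = 0.025 under Beta(0.54s, 0.46s). Normal approximation: (q−m)/√(m(1−m)/s) ≈ z_{0.025} = -1.96, so s ≈ 0.54·0.46·(-1.96)²/(0.4−0.54)² = 48.7.
At s = 48.7: P(θ<0.4) ≈ 0.025. Adjusting to match 0.025 gives s ≈ 48.34.
So α = 0.54·48.34 ≈ 26.10, β = 0.46·48.34 ≈ 22.24.

α ≈ 26.10, β ≈ 22.24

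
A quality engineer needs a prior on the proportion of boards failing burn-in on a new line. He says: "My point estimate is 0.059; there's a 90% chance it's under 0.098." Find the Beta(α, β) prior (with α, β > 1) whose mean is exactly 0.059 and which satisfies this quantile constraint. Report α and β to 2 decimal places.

With mean 0.059 fixed, write α = 0.059s, β = 0.941s where s = α+β.
Need P(θ < 0.098) = 0.9 under Beta(0.059s, 0.941s). Normal approximation: (q−m)/√(m(1−m)/s) ≈ z_{0.9} = 1.28, so s ≈ 0.059·0.941·(1.28)²/(0.098−0.059)² = 59.9.
At s = 59.9: P(θ<0.098) ≈ 0.892. Adjusting to match 0.9 gives s ≈ 65.37.
So α = 0.059·65.37 ≈ 3.86, β = 0.941·65.37 ≈ 61.51.

α ≈ 3.86, β ≈ 61.51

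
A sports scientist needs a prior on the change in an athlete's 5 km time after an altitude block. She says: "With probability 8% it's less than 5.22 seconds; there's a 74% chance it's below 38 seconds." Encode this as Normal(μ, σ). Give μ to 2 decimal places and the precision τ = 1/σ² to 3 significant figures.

μ = 27.70, τ = 0.0039

The p-quantile of Normal(μ,σ) is μ + z_p·σ, with z_{0.08} = -1.405 and z_{0.74} = 0.6433.
Eliminate σ: μ = (z₂·x₁ − z₁·x₂)/(z₂ − z₁) = (0.6433·5.22 − (-1.405)·38)/2.048 = 27.70.
Then σ = (x₂ − x₁)/(z₂ − z₁) = (38 − 5.22)/2.048 = 16.00.
Precision τ = 1/σ² = 1/16² = 0.0039.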